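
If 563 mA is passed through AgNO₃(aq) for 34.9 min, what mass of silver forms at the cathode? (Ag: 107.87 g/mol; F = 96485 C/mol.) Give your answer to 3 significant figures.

1.32 g

Charge passed = 0.563 × 2094 = 1179 C
n(e⁻) = Q/F = 1179/96485 = 0.01222 mol
Ag⁺ + e⁻ → Ag, so n(Ag) = 0.01222 mol
m = 0.01222 × 107.87 = 1.32 g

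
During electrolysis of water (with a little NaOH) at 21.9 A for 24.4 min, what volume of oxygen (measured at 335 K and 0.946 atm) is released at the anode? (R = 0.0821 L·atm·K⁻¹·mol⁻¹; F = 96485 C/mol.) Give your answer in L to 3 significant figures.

2.42 L

Q = It = 21.9 × 1464 = 32060 C
n(e⁻) = Q/F = 32060/96485 = 0.3323 mol
2H₂O → O₂ + 4H⁺ + 4e⁻, so n(O₂) = 0.3323 / 4 = 0.08308 mol
V = nRT/P = 0.08308 × 0.0821 × 335 / 0.946 = 2.415 L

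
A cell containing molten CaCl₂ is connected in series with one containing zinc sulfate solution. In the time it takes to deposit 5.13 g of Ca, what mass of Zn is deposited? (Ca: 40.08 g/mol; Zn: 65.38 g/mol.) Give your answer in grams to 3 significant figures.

n(Ca) = 5.13 / 40.08 = 0.1280 mol
Ca²⁺ + 2e⁻ → Ca, so n(e⁻) = 2 × 0.1280 = 0.2560 mol
The cells are in series, so the same charge (and hence the same n(e⁻) = 0.2560 mol) passes through both.
Zn²⁺ + 2e⁻ → Zn, so n(Zn) = 0.2560 / 2 = 0.1280 mol
m(Zn) = 0.1280 × 65.38 = 8.37 g

8.37 g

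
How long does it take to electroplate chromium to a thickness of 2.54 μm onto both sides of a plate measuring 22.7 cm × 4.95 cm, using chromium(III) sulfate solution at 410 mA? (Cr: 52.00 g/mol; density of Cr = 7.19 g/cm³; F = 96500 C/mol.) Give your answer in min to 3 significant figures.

Plated area = 2 × 22.7 × 4.95 = 224.7 cm²
Volume = 224.7 × 2.54×10⁻⁴ cm = 0.05707 cm³
m(Cr) = 0.05707 × 7.19 = 0.4103 g
n(Cr) = 0.4103 / 52.00 = 0.007890 mol; n(e⁻) = 3 × 0.007890 = 0.02367 mol
Q = 0.02367 × 96500 = 2284 C
t = 2284 / 0.410 = 5571 s = 92.9 min

92.9 min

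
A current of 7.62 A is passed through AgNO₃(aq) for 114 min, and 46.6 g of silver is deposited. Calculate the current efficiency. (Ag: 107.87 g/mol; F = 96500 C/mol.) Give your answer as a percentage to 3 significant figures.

Q = 7.62 × 6840 = 52120 C
n(e⁻) = 52120 / 96500 = 0.5401 mol
Ag⁺ + e⁻ → Ag, so theoretical n(Ag) = 0.5401 mol → 58.26 g
Efficiency = 46.6 / 58.26 = 0.7999 = 80.0%

80.0%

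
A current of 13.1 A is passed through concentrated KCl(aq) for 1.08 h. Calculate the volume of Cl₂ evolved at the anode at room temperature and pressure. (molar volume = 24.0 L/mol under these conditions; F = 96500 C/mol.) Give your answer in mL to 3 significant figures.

6330 mL

Q = It = 13.1 × 3888 = 50930 C
n(e⁻) = 50930 / 96500 = 0.5278 mol
2Cl⁻ → Cl₂ + 2e⁻, so n(Cl₂) = 0.5278 / 2 = 0.2639 mol
V = 0.2639 × 24.0 = 6.334 L
= 6330 mL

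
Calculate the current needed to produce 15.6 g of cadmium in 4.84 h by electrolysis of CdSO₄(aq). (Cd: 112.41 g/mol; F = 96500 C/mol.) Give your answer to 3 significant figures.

1.54 A

n(Cd) = 15.6 / 112.41 = 0.1388 mol
Cd²⁺ + 2e⁻ → Cd, so n(e⁻) = 2 × 0.1388 = 0.2776 mol
Q = 0.2776 × 96500 = 26790 C
I = Q / t = 26790 / 17424 s = 1.54 A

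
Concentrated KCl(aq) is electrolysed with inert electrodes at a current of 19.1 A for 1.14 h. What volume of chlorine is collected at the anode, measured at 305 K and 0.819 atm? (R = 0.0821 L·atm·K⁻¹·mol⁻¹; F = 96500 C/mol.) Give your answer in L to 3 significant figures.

12.4 L

Charge passed = 19.1 × 4104 = 78390 C
n(e⁻) = 78390 / 96500 = 0.8123 mol
2Cl⁻ → Cl₂ + 2e⁻, so n(Cl₂) = 0.8123 / 2 = 0.4062 mol
V = nRT/P = 0.4062 × 0.0821 × 305 / 0.819 = 12.42 L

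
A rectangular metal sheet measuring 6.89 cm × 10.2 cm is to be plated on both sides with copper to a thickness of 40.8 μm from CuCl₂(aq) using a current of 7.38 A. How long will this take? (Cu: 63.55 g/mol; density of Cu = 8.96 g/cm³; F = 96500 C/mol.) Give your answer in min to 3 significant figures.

35.2 min

Plated area = 2 × 6.89 × 10.2 = 140.6 cm²
Volume = 140.6 × 40.8×10⁻⁴ cm = 0.5736 cm³
m(Cu) = 0.5736 × 8.96 = 5.139 g
n(Cu) = 5.139 / 63.55 = 0.08087 mol; n(e⁻) = 2 × 0.08087 = 0.1617 mol
Q = 0.1617 × 96500 = 15600 C
t = 15600 / 7.38 = 2114 s = 35.2 min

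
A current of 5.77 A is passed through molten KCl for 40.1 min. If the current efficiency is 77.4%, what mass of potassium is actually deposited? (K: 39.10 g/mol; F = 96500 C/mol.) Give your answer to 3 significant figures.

Q = 5.77 × 2406 = 13880 C
n(e⁻) = 13880 / 96500 = 0.1438 mol
K⁺ + e⁻ → K, so theoretical m(K) = 0.1438 × 39.10 = 5.623 g
Actual mass = 77.4% × 5.623 = 4.35 g

4.35 g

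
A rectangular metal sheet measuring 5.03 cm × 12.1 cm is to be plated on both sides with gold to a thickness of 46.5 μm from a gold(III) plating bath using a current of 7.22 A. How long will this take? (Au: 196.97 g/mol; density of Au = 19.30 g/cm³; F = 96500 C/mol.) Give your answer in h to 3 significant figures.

Plated area = 2 × 5.03 × 12.1 = 121.7 cm²
Volume = 121.7 × 46.5×10⁻⁴ cm = 0.5659 cm³
m(Au) = 0.5659 × 19.30 = 10.92 g
n(Au) = 10.92 / 196.97 = 0.05544 mol; n(e⁻) = 3 × 0.05544 = 0.1663 mol
Q = 0.1663 × 96500 = 16050 C
t = 16050 / 7.22 = 2223 s = 0.618 h

0.618 h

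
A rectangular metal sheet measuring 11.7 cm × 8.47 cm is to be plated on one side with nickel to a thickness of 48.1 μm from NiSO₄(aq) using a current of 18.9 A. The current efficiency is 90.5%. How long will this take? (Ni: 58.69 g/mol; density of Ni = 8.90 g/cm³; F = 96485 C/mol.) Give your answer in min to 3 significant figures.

Plated area = 11.7 × 8.47 = 99.10 cm²
Volume = 99.10 × 48.1×10⁻⁴ cm = 0.4767 cm³
m(Ni) = 0.4767 × 8.90 = 4.243 g
n(Ni) = 4.243 / 58.69 = 0.07230 mol; n(e⁻) = 2 × 0.07230 = 0.1446 mol
Q = 0.1446 × 96485 / 0.905 = 15420 C
t = 15420 / 18.9 = 815.9 s = 13.6 min

13.6 min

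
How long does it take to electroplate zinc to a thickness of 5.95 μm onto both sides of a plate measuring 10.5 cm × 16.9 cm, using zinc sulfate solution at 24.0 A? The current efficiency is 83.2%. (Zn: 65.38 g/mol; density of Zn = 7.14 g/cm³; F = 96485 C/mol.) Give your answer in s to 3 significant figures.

223 s

Plated area = 2 × 10.5 × 16.9 = 354.9 cm²
Volume = 354.9 × 5.95×10⁻⁴ cm = 0.2112 cm³
m(Zn) = 0.2112 × 7.14 = 1.508 g
n(Zn) = 1.508 / 65.38 = 0.02307 mol; n(e⁻) = 2 × 0.02307 = 0.04614 mol
Q = 0.04614 × 96485 / 0.832 = 5351 C
t = 5351 / 24.0 = 223.0 s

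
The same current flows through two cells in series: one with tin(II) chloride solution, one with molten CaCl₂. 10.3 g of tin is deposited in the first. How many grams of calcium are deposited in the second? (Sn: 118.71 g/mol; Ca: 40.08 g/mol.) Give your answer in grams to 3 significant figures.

n(Sn) = 10.3 / 118.71 = 0.08677 mol
Sn²⁺ + 2e⁻ → Sn, so n(e⁻) = 2 × 0.08677 = 0.1735 mol
Same current for the same time ⇒ same n(e⁻) = 0.1735 mol in both cells.
Ca²⁺ + 2e⁻ → Ca, so n(Ca) = 0.1735 / 2 = 0.08675 mol
m(Ca) = 0.08675 × 40.08 = 3.48 g

3.48 g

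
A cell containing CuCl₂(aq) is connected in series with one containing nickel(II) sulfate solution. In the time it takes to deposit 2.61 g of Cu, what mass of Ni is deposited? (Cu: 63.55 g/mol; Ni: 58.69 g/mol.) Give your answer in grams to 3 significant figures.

2.41 g

n(Cu) = 2.61 / 63.55 = 0.04107 mol
Cu²⁺ + 2e⁻ → Cu, so n(e⁻) = 2 × 0.04107 = 0.08214 mol
The cells are in series, so the same charge (and hence the same n(e⁻) = 0.08214 mol) passes through both.
Ni²⁺ + 2e⁻ → Ni, so n(Ni) = 0.08214 / 2 = 0.04107 mol
m(Ni) = 0.04107 × 58.69 = 2.41 g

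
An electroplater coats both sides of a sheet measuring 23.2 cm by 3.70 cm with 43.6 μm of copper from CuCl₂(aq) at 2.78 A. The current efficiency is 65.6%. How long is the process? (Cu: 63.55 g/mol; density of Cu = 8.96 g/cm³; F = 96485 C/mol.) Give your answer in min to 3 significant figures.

186 min

Plated area = 2 × 23.2 × 3.70 = 171.7 cm²
Volume = 171.7 × 43.6×10⁻⁴ cm = 0.7486 cm³
m(Cu) = 0.7486 × 8.96 = 6.707 g
n(Cu) = 6.707 / 63.55 = 0.1055 mol; n(e⁻) = 2 × 0.1055 = 0.2110 mol
Q = 0.2110 × 96485 / 0.656 = 31030 C
t = 31030 / 2.78 = 11160 s = 186 min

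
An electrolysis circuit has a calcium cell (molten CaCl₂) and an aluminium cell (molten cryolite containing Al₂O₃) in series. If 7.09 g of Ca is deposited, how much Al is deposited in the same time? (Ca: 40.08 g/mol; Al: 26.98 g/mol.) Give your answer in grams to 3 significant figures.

n(Ca) = 7.09 / 40.08 = 0.1769 mol
Ca²⁺ + 2e⁻ → Ca, so n(e⁻) = 2 × 0.1769 = 0.3538 mol
The cells are in series, so the same charge (and hence the same n(e⁻) = 0.3538 mol) passes through both.
Al³⁺ + 3e⁻ → Al, so n(Al) = 0.3538 / 3 = 0.1179 mol
m(Al) = 0.1179 × 26.98 = 3.18 g

3.18 g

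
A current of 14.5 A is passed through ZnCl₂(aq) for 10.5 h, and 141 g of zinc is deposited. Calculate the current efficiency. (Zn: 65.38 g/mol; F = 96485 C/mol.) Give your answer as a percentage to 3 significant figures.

Q = 14.5 × 37800 = 5.481×10^5 C
n(e⁻) = 5.481×10^5 / 96485 = 5.681 mol
Zn²⁺ + 2e⁻ → Zn, so theoretical n(Zn) = 2.841 mol → 185.7 g
Efficiency = 141 / 185.7 = 0.7593 = 75.9%

75.9%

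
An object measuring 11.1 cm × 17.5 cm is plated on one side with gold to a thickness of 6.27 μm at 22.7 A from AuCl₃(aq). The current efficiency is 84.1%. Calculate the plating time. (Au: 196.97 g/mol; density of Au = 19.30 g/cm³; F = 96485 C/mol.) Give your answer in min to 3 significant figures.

Plated area = 11.1 × 17.5 = 194.3 cm²
Volume = 194.3 × 6.27×10⁻⁴ cm = 0.1218 cm³
m(Au) = 0.1218 × 19.30 = 2.351 g
n(Au) = 2.351 / 196.97 = 0.01194 mol; n(e⁻) = 3 × 0.01194 = 0.03582 mol
Q = 0.03582 × 96485 / 0.841 = 4110 C
t = 4110 / 22.7 = 181.1 s = 3.02 min

3.02 min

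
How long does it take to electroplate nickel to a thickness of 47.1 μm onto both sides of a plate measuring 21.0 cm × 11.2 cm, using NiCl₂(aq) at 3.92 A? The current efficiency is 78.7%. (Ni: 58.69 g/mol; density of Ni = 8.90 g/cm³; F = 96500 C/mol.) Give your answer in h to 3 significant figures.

5.84 h

Plated area = 2 × 21.0 × 11.2 = 470.4 cm²
Volume = 470.4 × 47.1×10⁻⁴ cm = 2.216 cm³
m(Ni) = 2.216 × 8.90 = 19.72 g
n(Ni) = 19.72 / 58.69 = 0.3360 mol; n(e⁻) = 2 × 0.3360 = 0.6720 mol
Q = 0.6720 × 96500 / 0.787 = 82400 C
t = 82400 / 3.92 = 21020 s = 5.84 h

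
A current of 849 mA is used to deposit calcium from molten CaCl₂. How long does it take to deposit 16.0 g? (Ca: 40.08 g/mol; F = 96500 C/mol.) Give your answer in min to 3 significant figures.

n(Ca) = 16.0 / 40.08 = 0.3992 mol
Ca²⁺ + 2e⁻ → Ca, so n(e⁻) = 2 × 0.3992 = 0.7984 mol
Q = 0.7984 × 96500 = 77050 C
t = Q / I = 77050 / 0.849 = 90750 s = 1510 min

1510 min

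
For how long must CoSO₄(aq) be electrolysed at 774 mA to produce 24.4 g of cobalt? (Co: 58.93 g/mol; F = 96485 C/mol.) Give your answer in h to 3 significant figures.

28.7 h

n(Co) = 24.4 / 58.93 = 0.4141 mol
Co²⁺ + 2e⁻ → Co, so n(e⁻) = 2 × 0.4141 = 0.8282 mol
Q = 0.8282 × 96485 = 79910 C
t = Q / I = 79910 / 0.774 = 1.032×10^5 s = 28.7 h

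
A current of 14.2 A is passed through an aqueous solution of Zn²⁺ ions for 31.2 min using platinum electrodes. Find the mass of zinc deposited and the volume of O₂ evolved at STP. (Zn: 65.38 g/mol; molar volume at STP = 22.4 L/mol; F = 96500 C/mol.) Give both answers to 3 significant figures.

Q = 14.2 × 1872 = 26580 C; n(e⁻) = 26580 / 96500 = 0.2754 mol
Cathode: Zn²⁺ + 2e⁻ → Zn → n(Zn) = 0.2754/2 = 0.1377 mol → 9.00 g
Anode: 2H₂O → O₂ + 4H⁺ + 4e⁻ → n(O₂) = 0.2754/4 = 0.06885 mol → 1.54 L

9.00 g Zn; 1.54 L O₂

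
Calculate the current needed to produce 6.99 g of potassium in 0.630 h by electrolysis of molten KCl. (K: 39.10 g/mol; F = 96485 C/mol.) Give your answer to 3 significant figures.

n(K) = 6.99 / 39.10 = 0.1788 mol
K⁺ + e⁻ → K, so n(e⁻) = 0.1788 mol
Q = 0.1788 × 96485 = 17250 C
I = Q / t = 17250 / 2268 s = 7.61 A

7.61 A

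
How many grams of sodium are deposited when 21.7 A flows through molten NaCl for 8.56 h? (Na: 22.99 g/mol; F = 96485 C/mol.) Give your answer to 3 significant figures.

159 g

Charge passed = 21.7 × 30816 = 6.687×10^5 C
Moles of electrons = 6.687×10^5 / 96485 = 6.931 mol
Na⁺ + e⁻ → Na, so n(Na) = 6.931 mol
m = 6.931 × 22.99 = 159 g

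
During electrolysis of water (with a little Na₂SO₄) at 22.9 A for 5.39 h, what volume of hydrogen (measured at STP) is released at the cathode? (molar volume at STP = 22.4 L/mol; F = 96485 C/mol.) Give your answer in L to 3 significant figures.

Charge passed = 22.9 × 19404 = 4.444×10^5 C
n(e⁻) = Q/F = 4.444×10^5/96485 = 4.606 mol
2H⁺ + 2e⁻ → H₂, so n(H₂) = 4.606 / 2 = 2.303 mol
V = 2.303 × 22.4 = 51.59 L

51.6 L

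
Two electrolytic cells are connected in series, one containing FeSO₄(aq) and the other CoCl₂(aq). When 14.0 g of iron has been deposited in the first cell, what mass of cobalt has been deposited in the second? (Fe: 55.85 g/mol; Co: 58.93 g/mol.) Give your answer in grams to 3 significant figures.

n(Fe) = 14.0 / 55.85 = 0.2507 mol
Fe²⁺ + 2e⁻ → Fe, so n(e⁻) = 2 × 0.2507 = 0.5014 mol
In series, the same 0.5014 mol of electrons flows through the second cell.
Co²⁺ + 2e⁻ → Co, so n(Co) = 0.5014 / 2 = 0.2507 mol
m(Co) = 0.2507 × 58.93 = 14.8 g

14.8 g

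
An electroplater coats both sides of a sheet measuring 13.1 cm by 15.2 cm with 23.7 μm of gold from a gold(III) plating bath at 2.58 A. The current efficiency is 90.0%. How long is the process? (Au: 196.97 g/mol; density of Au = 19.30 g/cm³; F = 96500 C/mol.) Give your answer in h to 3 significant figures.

3.20 h

Plated area = 2 × 13.1 × 15.2 = 398.2 cm²
Volume = 398.2 × 23.7×10⁻⁴ cm = 0.9437 cm³
m(Au) = 0.9437 × 19.30 = 18.21 g
n(Au) = 18.21 / 196.97 = 0.09245 mol; n(e⁻) = 3 × 0.09245 = 0.2774 mol
Q = 0.2774 × 96500 / 0.900 = 29740 C
t = 29740 / 2.58 = 11530 s = 3.20 h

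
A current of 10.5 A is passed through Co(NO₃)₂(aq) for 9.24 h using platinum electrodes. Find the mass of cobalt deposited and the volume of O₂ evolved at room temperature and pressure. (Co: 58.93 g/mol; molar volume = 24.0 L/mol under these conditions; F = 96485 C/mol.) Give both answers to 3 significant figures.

107 g Co; 21.7 L O₂

Q = 10.5 × 33264 = 3.493×10^5 C; n(e⁻) = 3.493×10^5 / 96485 = 3.620 mol
Cathode: Co²⁺ + 2e⁻ → Co → n(Co) = 3.620/2 = 1.810 mol → 107 g
Anode: 2H₂O → O₂ + 4H⁺ + 4e⁻ → n(O₂) = 3.620/4 = 0.9050 mol → 21.7 L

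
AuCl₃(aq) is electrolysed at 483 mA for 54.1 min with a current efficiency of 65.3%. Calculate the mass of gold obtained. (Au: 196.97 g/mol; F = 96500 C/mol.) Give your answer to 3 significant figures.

0.697 g

Q = 0.483 × 3246 = 1568 C
n(e⁻) = 1568 / 96500 = 0.01625 mol
Au³⁺ + 3e⁻ → Au, so theoretical m(Au) = 0.005417 × 196.97 = 1.067 g
Actual mass = 65.3% × 1.067 = 0.697 g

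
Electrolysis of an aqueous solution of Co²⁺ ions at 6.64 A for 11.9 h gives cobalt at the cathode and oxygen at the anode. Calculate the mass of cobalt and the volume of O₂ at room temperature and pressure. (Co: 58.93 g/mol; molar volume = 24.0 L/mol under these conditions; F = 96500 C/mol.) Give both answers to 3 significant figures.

86.9 g Co; 17.7 L O₂

Q = 6.64 × 42840 = 2.845×10^5 C; n(e⁻) = 2.845×10^5 / 96500 = 2.948 mol
Cathode: Co²⁺ + 2e⁻ → Co → n(Co) = 2.948/2 = 1.474 mol → 86.9 g
Anode: 2H₂O → O₂ + 4H⁺ + 4e⁻ → n(O₂) = 2.948/4 = 0.7370 mol → 17.7 L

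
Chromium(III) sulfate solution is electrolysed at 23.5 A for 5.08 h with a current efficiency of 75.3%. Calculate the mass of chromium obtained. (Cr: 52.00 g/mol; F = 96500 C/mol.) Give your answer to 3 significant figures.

58.1 g

Q = 23.5 × 18288 = 4.298×10^5 C
n(e⁻) = 4.298×10^5 / 96500 = 4.454 mol
Cr³⁺ + 3e⁻ → Cr, so theoretical m(Cr) = 1.485 × 52.00 = 77.22 g
Actual mass = 75.3% × 77.22 = 58.1 g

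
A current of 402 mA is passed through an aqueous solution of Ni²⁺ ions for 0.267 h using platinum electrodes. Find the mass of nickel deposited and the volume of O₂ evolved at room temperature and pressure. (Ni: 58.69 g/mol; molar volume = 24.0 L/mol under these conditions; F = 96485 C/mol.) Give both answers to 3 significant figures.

0.118 g Ni; 0.0240 L O₂

Q = 0.402 × 961.2 = 386.4 C; n(e⁻) = 386.4 / 96485 = 0.004005 mol
Cathode: Ni²⁺ + 2e⁻ → Ni → n(Ni) = 0.004005/2 = 0.002003 mol → 0.118 g
Anode: 2H₂O → O₂ + 4H⁺ + 4e⁻ → n(O₂) = 0.004005/4 = 0.001001 mol → 0.0240 L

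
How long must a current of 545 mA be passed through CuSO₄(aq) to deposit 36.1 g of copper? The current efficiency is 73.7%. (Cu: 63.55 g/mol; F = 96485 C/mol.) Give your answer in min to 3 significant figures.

4550 min

n(Cu) = 36.1 / 63.55 = 0.5681 mol
Cu²⁺ + 2e⁻ → Cu, so n(e⁻) = 2 × 0.5681 = 1.136 mol
Q = 1.136 × 96485 / 0.737 = 1.487×10^5 C
t = Q / I = 1.487×10^5 / 0.545 = 2.728×10^5 s = 4550 min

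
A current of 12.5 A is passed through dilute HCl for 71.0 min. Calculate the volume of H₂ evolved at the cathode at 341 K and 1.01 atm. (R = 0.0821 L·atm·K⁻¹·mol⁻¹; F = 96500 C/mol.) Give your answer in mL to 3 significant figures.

Q = It = 12.5 × 4260 = 53250 C
n(e⁻) = 53250 / 96500 = 0.5518 mol
2H⁺ + 2e⁻ → H₂, so n(H₂) = 0.5518 / 2 = 0.2759 mol
V = nRT/P = 0.2759 × 0.0821 × 341 / 1.01 = 7.648 L
= 7650 mL

7650 mL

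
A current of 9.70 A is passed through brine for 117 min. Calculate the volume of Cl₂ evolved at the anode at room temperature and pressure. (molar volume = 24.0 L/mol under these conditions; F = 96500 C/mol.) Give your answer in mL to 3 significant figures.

8470 mL

Q = It = 9.70 × 7020 = 68090 C
n(e⁻) = Q/F = 68090/96500 = 0.7056 mol
2Cl⁻ → Cl₂ + 2e⁻, so n(Cl₂) = 0.7056 / 2 = 0.3528 mol
V = 0.3528 × 24.0 = 8.467 L
= 8470 mL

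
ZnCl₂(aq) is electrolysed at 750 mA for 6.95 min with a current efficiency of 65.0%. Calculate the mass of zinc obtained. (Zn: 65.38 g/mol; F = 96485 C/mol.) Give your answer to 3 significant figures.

0.0689 g

Q = 0.750 × 417 = 312.8 C
n(e⁻) = 312.8 / 96485 = 0.003242 mol
Zn²⁺ + 2e⁻ → Zn, so theoretical m(Zn) = 0.001621 × 65.38 = 0.1060 g
Actual mass = 65.0% × 0.1060 = 0.0689 g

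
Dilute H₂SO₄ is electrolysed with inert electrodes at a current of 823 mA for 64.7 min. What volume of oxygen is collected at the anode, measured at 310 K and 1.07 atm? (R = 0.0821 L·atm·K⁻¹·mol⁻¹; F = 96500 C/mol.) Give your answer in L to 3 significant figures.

0.197 L

Charge passed = 0.823 × 3882 = 3195 C
n(e⁻) = Q/F = 3195/96500 = 0.03311 mol
2H₂O → O₂ + 4H⁺ + 4e⁻, so n(O₂) = 0.03311 / 4 = 0.008278 mol
V = nRT/P = 0.008278 × 0.0821 × 310 / 1.07 = 0.1969 L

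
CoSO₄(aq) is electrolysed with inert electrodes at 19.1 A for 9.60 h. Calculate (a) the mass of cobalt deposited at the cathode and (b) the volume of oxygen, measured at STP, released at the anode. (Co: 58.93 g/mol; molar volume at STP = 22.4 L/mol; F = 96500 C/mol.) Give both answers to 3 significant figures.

202 g Co; 38.3 L O₂

Q = 19.1 × 34560 = 6.601×10^5 C; n(e⁻) = 6.601×10^5 / 96500 = 6.840 mol
Cathode: Co²⁺ + 2e⁻ → Co → n(Co) = 6.840/2 = 3.420 mol → 202 g
Anode: 2H₂O → O₂ + 4H⁺ + 4e⁻ → n(O₂) = 6.840/4 = 1.710 mol → 38.3 L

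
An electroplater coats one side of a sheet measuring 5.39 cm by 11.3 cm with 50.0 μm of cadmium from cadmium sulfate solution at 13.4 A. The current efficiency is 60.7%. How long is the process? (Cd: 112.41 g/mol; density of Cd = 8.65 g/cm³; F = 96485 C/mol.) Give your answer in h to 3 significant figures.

Plated area = 5.39 × 11.3 = 60.91 cm²
Volume = 60.91 × 50.0×10⁻⁴ cm = 0.3046 cm³
m(Cd) = 0.3046 × 8.65 = 2.635 g
n(Cd) = 2.635 / 112.41 = 0.02344 mol; n(e⁻) = 2 × 0.02344 = 0.04688 mol
Q = 0.04688 × 96485 / 0.607 = 7452 C
t = 7452 / 13.4 = 556.1 s = 0.154 h

0.154 h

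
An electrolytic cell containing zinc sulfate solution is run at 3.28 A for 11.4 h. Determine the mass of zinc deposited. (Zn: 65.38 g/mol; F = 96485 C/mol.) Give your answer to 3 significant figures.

45.6 g

Charge passed = 3.28 × 41040 = 1.346×10^5 C
n(e⁻) = Q/F = 1.346×10^5/96485 = 1.395 mol
Zn²⁺ + 2e⁻ → Zn, so n(Zn) = 1.395 / 2 = 0.6975 mol
m = 0.6975 × 65.38 = 45.6 g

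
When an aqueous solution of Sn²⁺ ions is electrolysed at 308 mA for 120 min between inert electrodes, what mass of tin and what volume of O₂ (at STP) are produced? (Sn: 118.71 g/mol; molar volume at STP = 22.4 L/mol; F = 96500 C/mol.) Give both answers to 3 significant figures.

1.36 g Sn; 0.129 L O₂

Q = 0.308 × 7200 = 2218 C; n(e⁻) = 2218 / 96500 = 0.02298 mol
Cathode: Sn²⁺ + 2e⁻ → Sn → n(Sn) = 0.02298/2 = 0.01149 mol → 1.36 g
Anode: 2H₂O → O₂ + 4H⁺ + 4e⁻ → n(O₂) = 0.02298/4 = 0.005745 mol → 0.129 L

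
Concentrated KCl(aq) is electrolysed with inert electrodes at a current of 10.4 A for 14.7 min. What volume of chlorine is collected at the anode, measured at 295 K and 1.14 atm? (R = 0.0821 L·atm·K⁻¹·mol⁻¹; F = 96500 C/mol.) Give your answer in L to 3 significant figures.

1.01 L

Q = It = 10.4 × 882 = 9173 C
n(e⁻) = 9173 / 96500 = 0.09506 mol
2Cl⁻ → Cl₂ + 2e⁻, so n(Cl₂) = 0.09506 / 2 = 0.04753 mol
V = nRT/P = 0.04753 × 0.0821 × 295 / 1.14 = 1.010 L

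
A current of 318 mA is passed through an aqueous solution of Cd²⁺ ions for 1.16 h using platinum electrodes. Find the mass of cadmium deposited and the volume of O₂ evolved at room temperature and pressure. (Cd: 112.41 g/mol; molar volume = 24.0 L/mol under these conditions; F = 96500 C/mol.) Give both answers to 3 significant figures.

Q = 0.318 × 4176 = 1328 C; n(e⁻) = 1328 / 96500 = 0.01376 mol
Cathode: Cd²⁺ + 2e⁻ → Cd → n(Cd) = 0.01376/2 = 0.006880 mol → 0.773 g
Anode: 2H₂O → O₂ + 4H⁺ + 4e⁻ → n(O₂) = 0.01376/4 = 0.003440 mol → 0.0826 L

0.773 g Cd; 0.0826 L O₂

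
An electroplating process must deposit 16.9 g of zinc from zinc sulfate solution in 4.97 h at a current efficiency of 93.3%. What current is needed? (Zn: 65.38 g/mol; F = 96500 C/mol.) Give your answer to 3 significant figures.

n(Zn) = 16.9 / 65.38 = 0.2585 mol
Zn²⁺ + 2e⁻ → Zn, so n(e⁻) = 2 × 0.2585 = 0.5170 mol
Q = 0.5170 × 96500 / 0.933 = 53470 C
I = Q / t = 53470 / 17892 s = 2.99 A

2.99 A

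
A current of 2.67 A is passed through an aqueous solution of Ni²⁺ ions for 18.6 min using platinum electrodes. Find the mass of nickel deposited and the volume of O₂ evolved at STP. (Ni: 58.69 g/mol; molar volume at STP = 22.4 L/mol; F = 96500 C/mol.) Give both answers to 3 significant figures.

0.906 g Ni; 0.173 L O₂

Q = 2.67 × 1116 = 2980 C; n(e⁻) = 2980 / 96500 = 0.03088 mol
Cathode: Ni²⁺ + 2e⁻ → Ni → n(Ni) = 0.03088/2 = 0.01544 mol → 0.906 g
Anode: 2H₂O → O₂ + 4H⁺ + 4e⁻ → n(O₂) = 0.03088/4 = 0.007720 mol → 0.173 L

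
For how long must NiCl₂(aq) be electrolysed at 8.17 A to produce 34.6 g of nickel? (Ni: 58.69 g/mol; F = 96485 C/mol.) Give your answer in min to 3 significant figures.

232 min

n(Ni) = 34.6 / 58.69 = 0.5895 mol
Ni²⁺ + 2e⁻ → Ni, so n(e⁻) = 2 × 0.5895 = 1.179 mol
Q = 1.179 × 96485 = 1.138×10^5 C
t = Q / I = 1.138×10^5 / 8.17 = 13930 s = 232 min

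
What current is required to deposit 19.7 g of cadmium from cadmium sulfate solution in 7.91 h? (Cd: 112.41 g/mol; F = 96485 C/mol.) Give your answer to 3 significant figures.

1.19 A

n(Cd) = 19.7 / 112.41 = 0.1753 mol
Cd²⁺ + 2e⁻ → Cd, so n(e⁻) = 2 × 0.1753 = 0.3506 mol
Q = 0.3506 × 96485 = 33830 C
I = Q / t = 33830 / 28476 s = 1.19 A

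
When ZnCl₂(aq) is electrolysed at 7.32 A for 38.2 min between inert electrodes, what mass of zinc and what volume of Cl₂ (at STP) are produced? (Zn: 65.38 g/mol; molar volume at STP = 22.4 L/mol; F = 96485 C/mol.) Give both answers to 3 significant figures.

5.68 g Zn; 1.95 L Cl₂

Q = 7.32 × 2292 = 16780 C; n(e⁻) = 16780 / 96485 = 0.1739 mol
Cathode: Zn²⁺ + 2e⁻ → Zn → n(Zn) = 0.1739/2 = 0.08695 mol → 5.68 g
Anode: 2Cl⁻ → Cl₂ + 2e⁻ → n(Cl₂) = 0.1739/2 = 0.08695 mol → 1.95 L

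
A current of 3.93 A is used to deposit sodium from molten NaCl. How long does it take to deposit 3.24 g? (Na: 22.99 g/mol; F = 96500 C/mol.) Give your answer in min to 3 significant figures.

n(Na) = 3.24 / 22.99 = 0.1409 mol
Na⁺ + e⁻ → Na, so n(e⁻) = 0.1409 mol
Q = 0.1409 × 96500 = 13600 C
t = Q / I = 13600 / 3.93 = 3461 s = 57.7 min

57.7 min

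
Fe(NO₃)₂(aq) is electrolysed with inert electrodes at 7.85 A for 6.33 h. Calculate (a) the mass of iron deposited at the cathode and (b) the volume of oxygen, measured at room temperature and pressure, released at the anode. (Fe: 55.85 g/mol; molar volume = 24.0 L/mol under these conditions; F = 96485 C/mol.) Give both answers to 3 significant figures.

51.8 g Fe; 11.1 L O₂

Q = 7.85 × 22788 = 1.789×10^5 C; n(e⁻) = 1.789×10^5 / 96485 = 1.854 mol
Cathode: Fe²⁺ + 2e⁻ → Fe → n(Fe) = 1.854/2 = 0.9270 mol → 51.8 g
Anode: 2H₂O → O₂ + 4H⁺ + 4e⁻ → n(O₂) = 1.854/4 = 0.4635 mol → 11.1 L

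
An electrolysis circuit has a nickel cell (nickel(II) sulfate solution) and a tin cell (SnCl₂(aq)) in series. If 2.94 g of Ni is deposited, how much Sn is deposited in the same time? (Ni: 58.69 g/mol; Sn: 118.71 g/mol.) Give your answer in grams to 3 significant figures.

n(Ni) = 2.94 / 58.69 = 0.05009 mol
Ni²⁺ + 2e⁻ → Ni, so n(e⁻) = 2 × 0.05009 = 0.1002 mol
Since the cells are in series, n(e⁻) in the Sn cell is also 0.1002 mol.
Sn²⁺ + 2e⁻ → Sn, so n(Sn) = 0.1002 / 2 = 0.05010 mol
m(Sn) = 0.05010 × 118.71 = 5.95 g

5.95 g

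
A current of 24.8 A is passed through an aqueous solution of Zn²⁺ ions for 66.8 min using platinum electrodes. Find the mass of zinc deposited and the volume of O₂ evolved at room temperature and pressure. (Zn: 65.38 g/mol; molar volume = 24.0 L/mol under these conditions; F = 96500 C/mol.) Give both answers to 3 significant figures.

Q = 24.8 × 4008 = 99400 C; n(e⁻) = 99400 / 96500 = 1.030 mol
Cathode: Zn²⁺ + 2e⁻ → Zn → n(Zn) = 1.030/2 = 0.5150 mol → 33.7 g
Anode: 2H₂O → O₂ + 4H⁺ + 4e⁻ → n(O₂) = 1.030/4 = 0.2575 mol → 6.18 L

33.7 g Zn; 6.18 L O₂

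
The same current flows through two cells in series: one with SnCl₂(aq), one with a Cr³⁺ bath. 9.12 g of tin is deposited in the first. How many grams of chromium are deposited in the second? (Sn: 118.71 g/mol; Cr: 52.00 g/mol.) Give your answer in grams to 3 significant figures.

n(Sn) = 9.12 / 118.71 = 0.07683 mol
Sn²⁺ + 2e⁻ → Sn, so n(e⁻) = 2 × 0.07683 = 0.1537 mol
The cells are in series, so the same charge (and hence the same n(e⁻) = 0.1537 mol) passes through both.
Cr³⁺ + 3e⁻ → Cr, so n(Cr) = 0.1537 / 3 = 0.05123 mol
m(Cr) = 0.05123 × 52.00 = 2.66 g

2.66 g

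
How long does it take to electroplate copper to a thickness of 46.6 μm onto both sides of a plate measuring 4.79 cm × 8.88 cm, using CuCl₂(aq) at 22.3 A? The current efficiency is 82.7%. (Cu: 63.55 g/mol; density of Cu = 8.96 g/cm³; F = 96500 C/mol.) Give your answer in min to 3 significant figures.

9.75 min

Plated area = 2 × 4.79 × 8.88 = 85.07 cm²
Volume = 85.07 × 46.6×10⁻⁴ cm = 0.3964 cm³
m(Cu) = 0.3964 × 8.96 = 3.552 g
n(Cu) = 3.552 / 63.55 = 0.05589 mol; n(e⁻) = 2 × 0.05589 = 0.1118 mol
Q = 0.1118 × 96500 / 0.827 = 13050 C
t = 13050 / 22.3 = 585.2 s = 9.75 min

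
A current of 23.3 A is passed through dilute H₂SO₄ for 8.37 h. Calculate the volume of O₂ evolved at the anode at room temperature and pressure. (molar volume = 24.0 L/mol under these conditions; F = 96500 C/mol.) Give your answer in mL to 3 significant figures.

Q = 23.3 A × 30132 s = 7.021×10^5 C
n(e⁻) = 7.021×10^5 / 96500 = 7.276 mol
2H₂O → O₂ + 4H⁺ + 4e⁻, so n(O₂) = 7.276 / 4 = 1.819 mol
V = 1.819 × 24.0 = 43.66 L
= 43700 mL

43700 mL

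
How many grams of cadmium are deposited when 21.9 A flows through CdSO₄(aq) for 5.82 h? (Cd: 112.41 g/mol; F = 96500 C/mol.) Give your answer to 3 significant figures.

Q = It = 21.9 × 20952 = 4.588×10^5 C
n(e⁻) = 4.588×10^5 / 96500 = 4.754 mol
Cd²⁺ + 2e⁻ → Cd, so n(Cd) = 4.754 / 2 = 2.377 mol
m = 2.377 × 112.41 = 267 g

267 g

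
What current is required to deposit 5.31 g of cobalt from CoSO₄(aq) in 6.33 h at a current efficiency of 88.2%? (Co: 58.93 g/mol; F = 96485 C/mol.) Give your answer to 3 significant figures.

0.865 A

n(Co) = 5.31 / 58.93 = 0.09011 mol
Co²⁺ + 2e⁻ → Co, so n(e⁻) = 2 × 0.09011 = 0.1802 mol
Q = 0.1802 × 96485 / 0.882 = 19710 C
I = Q / t = 19710 / 22788 s = 0.865 A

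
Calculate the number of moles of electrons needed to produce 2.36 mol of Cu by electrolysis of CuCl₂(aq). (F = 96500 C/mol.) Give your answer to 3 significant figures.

4.72 mol

Cu²⁺ + 2e⁻ → Cu, so n(e⁻) = 2 × 2.36 = 4.720 mol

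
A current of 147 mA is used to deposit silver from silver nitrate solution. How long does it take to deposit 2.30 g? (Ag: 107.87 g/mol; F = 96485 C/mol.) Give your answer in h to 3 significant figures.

3.89 h

n(Ag) = 2.30 / 107.87 = 0.02132 mol
Ag⁺ + e⁻ → Ag, so n(e⁻) = 0.02132 mol
Q = 0.02132 × 96485 = 2057 C
t = Q / I = 2057 / 0.147 = 13990 s = 3.89 h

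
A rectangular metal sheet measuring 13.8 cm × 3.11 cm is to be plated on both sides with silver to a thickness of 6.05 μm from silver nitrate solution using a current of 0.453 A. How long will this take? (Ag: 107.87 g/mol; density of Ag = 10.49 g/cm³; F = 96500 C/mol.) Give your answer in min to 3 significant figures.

17.9 min

Plated area = 2 × 13.8 × 3.11 = 85.84 cm²
Volume = 85.84 × 6.05×10⁻⁴ cm = 0.05193 cm³
m(Ag) = 0.05193 × 10.49 = 0.5447 g
n(Ag) = 0.5447 / 107.87 = 0.005050 mol; n(e⁻) = 0.005050 mol
Q = 0.005050 × 96500 = 487.3 C
t = 487.3 / 0.453 = 1076 s = 17.9 min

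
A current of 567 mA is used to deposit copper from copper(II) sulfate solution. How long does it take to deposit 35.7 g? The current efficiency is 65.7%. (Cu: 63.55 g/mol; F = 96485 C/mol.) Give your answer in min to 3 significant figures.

n(Cu) = 35.7 / 63.55 = 0.5618 mol
Cu²⁺ + 2e⁻ → Cu, so n(e⁻) = 2 × 0.5618 = 1.124 mol
Q = 1.124 × 96485 / 0.657 = 1.651×10^5 C
t = Q / I = 1.651×10^5 / 0.567 = 2.912×10^5 s = 4850 min

4850 min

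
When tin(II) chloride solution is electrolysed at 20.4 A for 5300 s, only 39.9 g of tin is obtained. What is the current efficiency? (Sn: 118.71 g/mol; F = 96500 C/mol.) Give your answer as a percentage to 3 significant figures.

Q = 20.4 × 5300 = 1.081×10^5 C
n(e⁻) = 1.081×10^5 / 96500 = 1.120 mol
Sn²⁺ + 2e⁻ → Sn, so theoretical n(Sn) = 0.5600 mol → 66.48 g
Efficiency = 39.9 / 66.48 = 0.6002 = 60.0%

60.0%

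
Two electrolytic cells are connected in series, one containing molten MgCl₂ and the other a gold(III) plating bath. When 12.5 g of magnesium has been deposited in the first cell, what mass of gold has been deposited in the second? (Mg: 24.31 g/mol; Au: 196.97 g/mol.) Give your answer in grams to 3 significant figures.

67.5 g

n(Mg) = 12.5 / 24.31 = 0.5142 mol
Mg²⁺ + 2e⁻ → Mg, so n(e⁻) = 2 × 0.5142 = 1.028 mol
Same current for the same time ⇒ same n(e⁻) = 1.028 mol in both cells.
Au³⁺ + 3e⁻ → Au, so n(Au) = 1.028 / 3 = 0.3427 mol
m(Au) = 0.3427 × 196.97 = 67.5 g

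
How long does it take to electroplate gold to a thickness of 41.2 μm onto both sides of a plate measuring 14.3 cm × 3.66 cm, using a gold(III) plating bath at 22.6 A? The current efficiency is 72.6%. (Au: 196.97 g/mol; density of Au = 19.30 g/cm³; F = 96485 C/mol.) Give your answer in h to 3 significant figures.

Plated area = 2 × 14.3 × 3.66 = 104.7 cm²
Volume = 104.7 × 41.2×10⁻⁴ cm = 0.4314 cm³
m(Au) = 0.4314 × 19.30 = 8.326 g
n(Au) = 8.326 / 196.97 = 0.04227 mol; n(e⁻) = 3 × 0.04227 = 0.1268 mol
Q = 0.1268 × 96485 / 0.726 = 16850 C
t = 16850 / 22.6 = 745.6 s = 0.207 h

0.207 h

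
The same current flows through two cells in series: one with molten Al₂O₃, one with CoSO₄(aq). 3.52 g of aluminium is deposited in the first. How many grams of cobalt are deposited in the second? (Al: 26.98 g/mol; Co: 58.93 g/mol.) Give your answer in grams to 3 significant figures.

n(Al) = 3.52 / 26.98 = 0.1305 mol
Al³⁺ + 3e⁻ → Al, so n(e⁻) = 3 × 0.1305 = 0.3915 mol
Since the cells are in series, n(e⁻) in the Co cell is also 0.3915 mol.
Co²⁺ + 2e⁻ → Co, so n(Co) = 0.3915 / 2 = 0.1958 mol
m(Co) = 0.1958 × 58.93 = 11.5 g

11.5 g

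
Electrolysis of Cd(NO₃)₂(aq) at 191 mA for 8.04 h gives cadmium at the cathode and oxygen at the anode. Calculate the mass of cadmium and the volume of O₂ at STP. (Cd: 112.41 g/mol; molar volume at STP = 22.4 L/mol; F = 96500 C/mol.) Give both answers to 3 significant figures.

3.22 g Cd; 0.321 L O₂

Q = 0.191 × 28944 = 5528 C; n(e⁻) = 5528 / 96500 = 0.05728 mol
Cathode: Cd²⁺ + 2e⁻ → Cd → n(Cd) = 0.05728/2 = 0.02864 mol → 3.22 g
Anode: 2H₂O → O₂ + 4H⁺ + 4e⁻ → n(O₂) = 0.05728/4 = 0.01432 mol → 0.321 L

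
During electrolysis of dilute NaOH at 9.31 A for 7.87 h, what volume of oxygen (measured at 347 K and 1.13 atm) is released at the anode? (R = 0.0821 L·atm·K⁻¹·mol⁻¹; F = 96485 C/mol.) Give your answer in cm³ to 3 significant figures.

Q = It = 9.31 × 28332 = 2.638×10^5 C
n(e⁻) = 2.638×10^5 / 96485 = 2.734 mol
2H₂O → O₂ + 4H⁺ + 4e⁻, so n(O₂) = 2.734 / 4 = 0.6835 mol
V = nRT/P = 0.6835 × 0.0821 × 347 / 1.13 = 17.23 L
= 17200 cm³

17200 cm³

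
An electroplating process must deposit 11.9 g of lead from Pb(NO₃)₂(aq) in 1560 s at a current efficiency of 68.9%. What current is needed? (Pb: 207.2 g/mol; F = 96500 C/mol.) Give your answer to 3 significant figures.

10.3 A

n(Pb) = 11.9 / 207.2 = 0.05743 mol
Pb²⁺ + 2e⁻ → Pb, so n(e⁻) = 2 × 0.05743 = 0.1149 mol
Q = 0.1149 × 96500 / 0.689 = 16090 C
I = Q / t = 16090 / 1560 s = 10.3 A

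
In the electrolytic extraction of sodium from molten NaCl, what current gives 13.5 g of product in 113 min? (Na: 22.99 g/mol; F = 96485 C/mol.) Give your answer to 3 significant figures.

8.36 A

n(Na) = 13.5 / 22.99 = 0.5872 mol
Na⁺ + e⁻ → Na, so n(e⁻) = 0.5872 mol
Q = 0.5872 × 96485 = 56660 C
I = Q / t = 56660 / 6780 s = 8.36 A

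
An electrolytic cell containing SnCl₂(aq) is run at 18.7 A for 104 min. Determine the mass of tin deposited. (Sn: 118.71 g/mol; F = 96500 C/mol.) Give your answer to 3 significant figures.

Charge passed = 18.7 × 6240 = 1.167×10^5 C
Moles of electrons = 1.167×10^5 / 96500 = 1.209 mol
Sn²⁺ + 2e⁻ → Sn, so n(Sn) = 1.209 / 2 = 0.6045 mol
m = 0.6045 × 118.71 = 71.8 g

71.8 g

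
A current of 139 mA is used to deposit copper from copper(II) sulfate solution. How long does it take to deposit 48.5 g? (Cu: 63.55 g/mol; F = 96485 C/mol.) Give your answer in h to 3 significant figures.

n(Cu) = 48.5 / 63.55 = 0.7632 mol
Cu²⁺ + 2e⁻ → Cu, so n(e⁻) = 2 × 0.7632 = 1.526 mol
Q = 1.526 × 96485 = 1.472×10^5 C
t = Q / I = 1.472×10^5 / 0.139 = 1.059×10^6 s = 294 h

294 h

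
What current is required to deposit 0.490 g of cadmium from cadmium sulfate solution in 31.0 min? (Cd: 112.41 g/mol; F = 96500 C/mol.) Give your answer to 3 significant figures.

n(Cd) = 0.490 / 112.41 = 0.004359 mol
Cd²⁺ + 2e⁻ → Cd, so n(e⁻) = 2 × 0.004359 = 0.008718 mol
Q = 0.008718 × 96500 = 841.3 C
I = Q / t = 841.3 / 1860 s = 0.452 A

0.452 A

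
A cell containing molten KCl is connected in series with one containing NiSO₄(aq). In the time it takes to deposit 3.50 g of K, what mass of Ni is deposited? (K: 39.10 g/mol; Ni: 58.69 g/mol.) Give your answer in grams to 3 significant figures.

n(K) = 3.50 / 39.10 = 0.08951 mol
K⁺ + e⁻ → K, so n(e⁻) = 0.08951 mol
Since the cells are in series, n(e⁻) in the Ni cell is also 0.08951 mol.
Ni²⁺ + 2e⁻ → Ni, so n(Ni) = 0.08951 / 2 = 0.04476 mol
m(Ni) = 0.04476 × 58.69 = 2.63 g

2.63 g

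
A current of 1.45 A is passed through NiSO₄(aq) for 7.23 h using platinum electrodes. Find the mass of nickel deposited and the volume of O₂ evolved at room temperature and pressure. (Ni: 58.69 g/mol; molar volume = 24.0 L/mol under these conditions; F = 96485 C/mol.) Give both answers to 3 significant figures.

Q = 1.45 × 26028 = 37740 C; n(e⁻) = 37740 / 96485 = 0.3911 mol
Cathode: Ni²⁺ + 2e⁻ → Ni → n(Ni) = 0.3911/2 = 0.1956 mol → 11.5 g
Anode: 2H₂O → O₂ + 4H⁺ + 4e⁻ → n(O₂) = 0.3911/4 = 0.09778 mol → 2.35 L

11.5 g Ni; 2.35 L O₂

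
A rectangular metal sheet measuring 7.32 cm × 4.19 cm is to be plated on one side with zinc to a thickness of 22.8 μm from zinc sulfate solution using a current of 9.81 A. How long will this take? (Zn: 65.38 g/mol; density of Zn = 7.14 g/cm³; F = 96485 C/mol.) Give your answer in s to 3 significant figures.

Plated area = 7.32 × 4.19 = 30.67 cm²
Volume = 30.67 × 22.8×10⁻⁴ cm = 0.06993 cm³
m(Zn) = 0.06993 × 7.14 = 0.4993 g
n(Zn) = 0.4993 / 65.38 = 0.007637 mol; n(e⁻) = 2 × 0.007637 = 0.01527 mol
Q = 0.01527 × 96485 = 1473 C
t = 1473 / 9.81 = 150.2 s

150 s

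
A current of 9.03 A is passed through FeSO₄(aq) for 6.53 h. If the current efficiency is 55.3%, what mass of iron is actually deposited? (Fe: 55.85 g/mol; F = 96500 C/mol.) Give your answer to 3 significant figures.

34.0 g

Q = 9.03 × 23508 = 2.123×10^5 C
n(e⁻) = 2.123×10^5 / 96500 = 2.200 mol
Fe²⁺ + 2e⁻ → Fe, so theoretical m(Fe) = 1.100 × 55.85 = 61.44 g
Actual mass = 55.3% × 61.44 = 34.0 g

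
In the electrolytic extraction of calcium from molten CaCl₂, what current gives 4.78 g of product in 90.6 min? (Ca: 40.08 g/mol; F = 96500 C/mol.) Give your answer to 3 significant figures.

n(Ca) = 4.78 / 40.08 = 0.1193 mol
Ca²⁺ + 2e⁻ → Ca, so n(e⁻) = 2 × 0.1193 = 0.2386 mol
Q = 0.2386 × 96500 = 23020 C
I = Q / t = 23020 / 5436 s = 4.23 A

4.23 A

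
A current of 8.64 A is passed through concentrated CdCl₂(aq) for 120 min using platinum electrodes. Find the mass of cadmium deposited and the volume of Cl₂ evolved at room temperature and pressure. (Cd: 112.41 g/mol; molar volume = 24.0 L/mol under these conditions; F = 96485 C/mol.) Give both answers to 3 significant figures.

36.2 g Cd; 7.74 L Cl₂

Q = 8.64 × 7200 = 62210 C; n(e⁻) = 62210 / 96485 = 0.6448 mol
Cathode: Cd²⁺ + 2e⁻ → Cd → n(Cd) = 0.6448/2 = 0.3224 mol → 36.2 g
Anode: 2Cl⁻ → Cl₂ + 2e⁻ → n(Cl₂) = 0.6448/2 = 0.3224 mol → 7.74 L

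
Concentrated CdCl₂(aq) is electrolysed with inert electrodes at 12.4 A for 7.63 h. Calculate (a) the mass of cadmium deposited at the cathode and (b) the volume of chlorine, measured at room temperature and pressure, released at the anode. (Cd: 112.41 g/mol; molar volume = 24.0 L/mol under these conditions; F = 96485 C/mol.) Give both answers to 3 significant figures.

198 g Cd; 42.4 L Cl₂

Q = 12.4 × 27468 = 3.406×10^5 C; n(e⁻) = 3.406×10^5 / 96485 = 3.530 mol
Cathode: Cd²⁺ + 2e⁻ → Cd → n(Cd) = 3.530/2 = 1.765 mol → 198 g
Anode: 2Cl⁻ → Cl₂ + 2e⁻ → n(Cl₂) = 3.530/2 = 1.765 mol → 42.4 L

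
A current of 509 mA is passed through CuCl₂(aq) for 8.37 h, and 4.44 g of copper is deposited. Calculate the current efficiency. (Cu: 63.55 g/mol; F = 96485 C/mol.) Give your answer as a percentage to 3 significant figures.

87.9%

Q = 0.509 × 30132 = 15340 C
n(e⁻) = 15340 / 96485 = 0.1590 mol
Cu²⁺ + 2e⁻ → Cu, so theoretical n(Cu) = 0.07950 mol → 5.052 g
Efficiency = 4.44 / 5.052 = 0.8789 = 87.9%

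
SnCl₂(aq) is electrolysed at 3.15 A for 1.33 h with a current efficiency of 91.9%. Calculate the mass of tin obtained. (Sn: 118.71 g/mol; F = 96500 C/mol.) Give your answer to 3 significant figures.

Q = 3.15 × 4788 = 15080 C
n(e⁻) = 15080 / 96500 = 0.1563 mol
Sn²⁺ + 2e⁻ → Sn, so theoretical m(Sn) = 0.07815 × 118.71 = 9.277 g
Actual mass = 91.9% × 9.277 = 8.53 g

8.53 g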